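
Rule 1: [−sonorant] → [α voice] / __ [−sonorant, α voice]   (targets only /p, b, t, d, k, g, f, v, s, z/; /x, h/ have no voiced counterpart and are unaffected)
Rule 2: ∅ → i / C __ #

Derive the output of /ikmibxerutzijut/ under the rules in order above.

Rule 1 (regressive voicing assimilation): /b/ precedes the voiceless obstruent /x/, so it devoices to [p] by assimilation. /t/ precedes the voiced obstruent /z/, so it voices to [d] by assimilation. /ikmibxerutzijut/ → ikmipxerudzijut.
Rule 2 (final i-epenthesis): the form ends in the consonant /t/, so [i] is inserted word-finally. /ikmipxerudzijut/ → ikmipxerudzijuti.

ikmipxerudzijuti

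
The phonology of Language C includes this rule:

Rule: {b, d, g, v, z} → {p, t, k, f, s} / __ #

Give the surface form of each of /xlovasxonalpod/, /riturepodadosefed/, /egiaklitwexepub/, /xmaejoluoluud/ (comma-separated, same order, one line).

/xlovasxonalpod/: /d/ is a voiced obstruent in word-final position, so it devoices to [t]. → [xlovasxonalpot].
/riturepodadosefed/: /d/ is a voiced obstruent in word-final position, so it devoices to [t]. → [riturepodadosefet].
/egiaklitwexepub/: /b/ is a voiced obstruent in word-final position, so it devoices to [p]. → [egiaklitwexepup].
/xmaejoluoluud/: /d/ is a voiced obstruent in word-final position, so it devoices to [t]. → [xmaejoluoluut].

xlovasxonalpot, riturepodadosefet, egiaklitwexepup, xmaejoluoluut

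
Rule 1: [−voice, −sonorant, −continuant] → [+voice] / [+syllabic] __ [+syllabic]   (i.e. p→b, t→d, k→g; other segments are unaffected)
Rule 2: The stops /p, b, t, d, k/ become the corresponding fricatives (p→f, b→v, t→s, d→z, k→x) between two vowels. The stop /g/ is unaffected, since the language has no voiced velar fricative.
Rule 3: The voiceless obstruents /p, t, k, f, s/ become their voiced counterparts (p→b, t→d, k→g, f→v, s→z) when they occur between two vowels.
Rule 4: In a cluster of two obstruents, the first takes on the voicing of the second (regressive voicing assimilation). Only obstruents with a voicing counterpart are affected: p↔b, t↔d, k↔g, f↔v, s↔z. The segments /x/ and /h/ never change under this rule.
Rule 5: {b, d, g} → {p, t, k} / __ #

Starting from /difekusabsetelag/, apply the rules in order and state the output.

Rule 1 (intervocalic voicing): /k/ is a voiceless stop between vowels /e/ and /u/, so it voices to [g]. /t/ is a voiceless stop between vowels /e/ and /e/, so it voices to [d]. /difekusabsetelag/ → difegusabsedelag.
Rule 2 (intervocalic spirantization): /d/ is a stop between vowels /e/ and /e/, so it spirantizes to the fricative [z]. /difegusabsedelag/ → difegusabsezelag.
Rule 3 (intervocalic voicing): /f/ is a voiceless obstruent between vowels /i/ and /e/, so it voices to [v]. /s/ is a voiceless obstruent between vowels /u/ and /a/, so it voices to [z]. /difegusabsezelag/ → diveguzabsezelag.
Rule 4 (regressive voicing assimilation): /b/ precedes the voiceless obstruent /s/, so it devoices to [p] by assimilation. /diveguzabsezelag/ → diveguzapsezelag.
Rule 5 (final devoicing): /g/ is a voiced stop in word-final position, so it devoices to [k]. /diveguzapsezelag/ → diveguzapsezelak.

diveguzapsezelak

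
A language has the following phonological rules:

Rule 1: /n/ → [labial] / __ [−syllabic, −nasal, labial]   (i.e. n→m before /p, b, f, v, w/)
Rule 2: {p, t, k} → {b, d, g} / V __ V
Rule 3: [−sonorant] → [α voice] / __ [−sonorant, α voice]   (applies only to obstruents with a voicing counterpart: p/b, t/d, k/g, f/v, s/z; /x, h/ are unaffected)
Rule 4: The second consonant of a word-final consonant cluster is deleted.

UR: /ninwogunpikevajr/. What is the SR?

Rule 1 (nasal place assimilation): /n/ precedes the labial consonant /w/, so it assimilates in place to [m]. /n/ precedes the labial consonant /p/, so it assimilates in place to [m]. /ninwogunpikevajr/ → nimwogumpikevajr.
Rule 2 (intervocalic voicing): /k/ is a voiceless stop between vowels /i/ and /e/, so it voices to [g]. /nimwogumpikevajr/ → nimwogumpigevajr.
Rule 3 (regressive voicing assimilation): no segment meets the environment; /nimwogumpigevajr/ is unchanged.
Rule 4 (final cluster simplification): /r/ is the second consonant of a word-final cluster /jr/, so it deletes. /nimwogumpigevajr/ → nimwogumpigevaj.

nimwogumpigevaj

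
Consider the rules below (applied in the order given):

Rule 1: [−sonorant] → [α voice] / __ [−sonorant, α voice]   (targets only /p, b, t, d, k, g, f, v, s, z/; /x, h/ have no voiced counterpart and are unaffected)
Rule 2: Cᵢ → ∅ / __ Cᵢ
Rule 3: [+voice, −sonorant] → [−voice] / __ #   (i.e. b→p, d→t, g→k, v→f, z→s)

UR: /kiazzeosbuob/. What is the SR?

kiazeozbuop

Rule 1 (regressive voicing assimilation): /s/ precedes the voiced obstruent /b/, so it voices to [z] by assimilation. /kiazzeosbuob/ → kiazzeozbuob.
Rule 2 (degemination): /zz/ is a geminate; the first /z/ deletes. /kiazzeozbuob/ → kiazeozbuob.
Rule 3 (final devoicing): /b/ is a voiced obstruent in word-final position, so it devoices to [p]. /kiazeozbuob/ → kiazeozbuop.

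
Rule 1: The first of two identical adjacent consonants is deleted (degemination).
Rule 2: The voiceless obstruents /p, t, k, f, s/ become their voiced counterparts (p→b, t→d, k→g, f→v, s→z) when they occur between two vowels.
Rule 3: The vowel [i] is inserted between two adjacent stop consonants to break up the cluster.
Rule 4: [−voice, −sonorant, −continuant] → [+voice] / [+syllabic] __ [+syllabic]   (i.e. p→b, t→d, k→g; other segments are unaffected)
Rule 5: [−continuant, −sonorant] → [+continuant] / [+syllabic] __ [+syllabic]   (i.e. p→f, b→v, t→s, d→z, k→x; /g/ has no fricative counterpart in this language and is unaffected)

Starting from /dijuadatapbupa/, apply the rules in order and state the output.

Rule 1 (degemination): no segment meets the environment; /dijuadatapbupa/ is unchanged.
Rule 2 (intervocalic voicing): /t/ is a voiceless obstruent between vowels /a/ and /a/, so it voices to [d]. /p/ is a voiceless obstruent between vowels /u/ and /a/, so it voices to [b]. /dijuadatapbupa/ → dijuadadapbuba.
Rule 3 (stop-cluster i-epenthesis): /p/ and /b/ form a stop–stop cluster, so [i] is inserted between them. /dijuadadapbuba/ → dijuadadapibuba.
Rule 4 (intervocalic voicing): /p/ is a voiceless stop between vowels /a/ and /i/, so it voices to [b]. /dijuadadapibuba/ → dijuadadabibuba.
Rule 5 (intervocalic spirantization): /d/ is a stop between vowels /a/ and /a/, so it spirantizes to the fricative [z]. /d/ is a stop between vowels /a/ and /a/, so it spirantizes to the fricative [z]. /b/ is a stop between vowels /a/ and /i/, so it spirantizes to the fricative [v]. /b/ is a stop between vowels /i/ and /u/, so it spirantizes to the fricative [v]. /b/ is a stop between vowels /u/ and /a/, so it spirantizes to the fricative [v]. /dijuadadabibuba/ → dijuazazavivuva.

dijuazazavivuva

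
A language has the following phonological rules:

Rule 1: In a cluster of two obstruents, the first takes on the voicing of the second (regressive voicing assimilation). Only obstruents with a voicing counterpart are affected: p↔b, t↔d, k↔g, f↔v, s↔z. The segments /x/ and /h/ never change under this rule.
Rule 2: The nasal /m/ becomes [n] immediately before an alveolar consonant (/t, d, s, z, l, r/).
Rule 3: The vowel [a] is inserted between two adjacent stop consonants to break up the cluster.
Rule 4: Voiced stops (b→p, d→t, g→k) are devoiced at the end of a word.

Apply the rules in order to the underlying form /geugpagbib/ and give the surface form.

Rule 1 (regressive voicing assimilation): /g/ precedes the voiceless obstruent /p/, so it devoices to [k] by assimilation. /geugpagbib/ → geukpagbib.
Rule 2 (nasal place assimilation): no segment meets the environment; /geukpagbib/ is unchanged.
Rule 3 (stop-cluster a-epenthesis): /k/ and /p/ form a stop–stop cluster, so [a] is inserted between them. /g/ and /b/ form a stop–stop cluster, so [a] is inserted between them. /geukpagbib/ → geukapagabib.
Rule 4 (final devoicing): /b/ is a voiced stop in word-final position, so it devoices to [p]. /geukapagabib/ → geukapagabip.

geukapagabip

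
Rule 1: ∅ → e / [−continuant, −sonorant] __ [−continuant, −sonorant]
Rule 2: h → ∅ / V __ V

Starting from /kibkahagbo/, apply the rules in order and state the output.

Rule 1 (stop-cluster e-epenthesis): /b/ and /k/ form a stop–stop cluster, so [e] is inserted between them. /g/ and /b/ form a stop–stop cluster, so [e] is inserted between them. /kibkahagbo/ → kibekahagebo.
Rule 2 (intervocalic h-deletion): /h/ occurs between vowels /a/ and /a/, so it deletes. /kibekahagebo/ → kibekaagebo.

kibekaagebo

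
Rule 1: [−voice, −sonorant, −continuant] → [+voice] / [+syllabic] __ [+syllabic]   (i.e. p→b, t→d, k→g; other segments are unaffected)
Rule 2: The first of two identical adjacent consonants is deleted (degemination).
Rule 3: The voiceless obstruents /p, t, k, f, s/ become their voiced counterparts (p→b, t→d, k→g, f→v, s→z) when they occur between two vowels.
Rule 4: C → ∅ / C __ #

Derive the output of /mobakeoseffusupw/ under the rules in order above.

Rule 1 (intervocalic voicing): /k/ is a voiceless stop between vowels /a/ and /e/, so it voices to [g]. /mobakeoseffusupw/ → mobageoseffusupw.
Rule 2 (degemination): /ff/ is a geminate; the first /f/ deletes. /mobageoseffusupw/ → mobageosefusupw.
Rule 3 (intervocalic voicing): /s/ is a voiceless obstruent between vowels /o/ and /e/, so it voices to [z]. /f/ is a voiceless obstruent between vowels /e/ and /u/, so it voices to [v]. /s/ is a voiceless obstruent between vowels /u/ and /u/, so it voices to [z]. /mobageosefusupw/ → mobageozevuzupw.
Rule 4 (final cluster simplification): /w/ is the second consonant of a word-final cluster /pw/, so it deletes. /mobageozevuzupw/ → mobageozevuzup.

mobageozevuzup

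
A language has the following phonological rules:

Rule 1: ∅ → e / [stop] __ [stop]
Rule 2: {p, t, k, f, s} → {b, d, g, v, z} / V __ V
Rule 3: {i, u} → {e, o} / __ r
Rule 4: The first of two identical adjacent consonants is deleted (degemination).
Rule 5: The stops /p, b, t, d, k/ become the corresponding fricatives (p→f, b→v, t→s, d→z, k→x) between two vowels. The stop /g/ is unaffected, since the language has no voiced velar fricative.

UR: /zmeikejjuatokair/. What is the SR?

Rule 1 (stop-cluster e-epenthesis): no segment meets the environment; /zmeikejjuatokair/ is unchanged.
Rule 2 (intervocalic voicing): /k/ is a voiceless obstruent between vowels /i/ and /e/, so it voices to [g]. /t/ is a voiceless obstruent between vowels /a/ and /o/, so it voices to [d]. /k/ is a voiceless obstruent between vowels /o/ and /a/, so it voices to [g]. /zmeikejjuatokair/ → zmeigejjuadogair.
Rule 3 (pre-rhotic lowering): /i/ is a high vowel immediately before /r/, so it lowers to [e]. /zmeigejjuadogair/ → zmeigejjuadogaer.
Rule 4 (degemination): /jj/ is a geminate; the first /j/ deletes. /zmeigejjuadogaer/ → zmeigejuadogaer.
Rule 5 (intervocalic spirantization): /d/ is a stop between vowels /a/ and /o/, so it spirantizes to the fricative [z]. /zmeigejuadogaer/ → zmeigejuazogaer.

zmeigejuazogaer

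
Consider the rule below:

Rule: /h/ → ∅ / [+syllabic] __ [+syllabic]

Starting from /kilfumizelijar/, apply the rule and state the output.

kilfumizelijar

No segment of /kilfumizelijar/ meets the structural description of the rule, so the form surfaces unchanged.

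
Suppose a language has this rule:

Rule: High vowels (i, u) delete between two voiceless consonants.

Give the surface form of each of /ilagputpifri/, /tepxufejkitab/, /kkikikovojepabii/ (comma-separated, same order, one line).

/ilagputpifri/: /u/ is a high vowel flanked by voiceless consonants /p/ and /t/, so it deletes. /i/ is a high vowel flanked by voiceless consonants /p/ and /f/, so it deletes. → [ilagptpfri].
/tepxufejkitab/: /u/ is a high vowel flanked by voiceless consonants /x/ and /f/, so it deletes. /i/ is a high vowel flanked by voiceless consonants /k/ and /t/, so it deletes. → [tepxfejktab].
/kkikikovojepabii/: /i/ is a high vowel flanked by voiceless consonants /k/ and /k/, so it deletes. /i/ is a high vowel flanked by voiceless consonants /k/ and /k/, so it deletes. → [kkkkovojepabii].

ilagptpfri, tepxfejktab, kkkkovojepabii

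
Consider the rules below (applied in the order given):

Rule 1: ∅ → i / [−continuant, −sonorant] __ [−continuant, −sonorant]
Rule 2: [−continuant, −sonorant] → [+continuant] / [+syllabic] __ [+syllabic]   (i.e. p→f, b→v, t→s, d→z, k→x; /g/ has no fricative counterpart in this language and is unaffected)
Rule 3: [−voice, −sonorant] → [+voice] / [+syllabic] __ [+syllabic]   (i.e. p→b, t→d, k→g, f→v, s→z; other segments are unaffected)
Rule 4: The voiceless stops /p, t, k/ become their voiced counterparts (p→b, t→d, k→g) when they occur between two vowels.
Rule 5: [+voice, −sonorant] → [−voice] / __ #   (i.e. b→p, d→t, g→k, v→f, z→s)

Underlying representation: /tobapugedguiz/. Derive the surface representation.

tovavugeziguis

Rule 1 (stop-cluster i-epenthesis): /d/ and /g/ form a stop–stop cluster, so [i] is inserted between them. /tobapugedguiz/ → tobapugediguiz.
Rule 2 (intervocalic spirantization): /b/ is a stop between vowels /o/ and /a/, so it spirantizes to the fricative [v]. /p/ is a stop between vowels /a/ and /u/, so it spirantizes to the fricative [f]. /d/ is a stop between vowels /e/ and /i/, so it spirantizes to the fricative [z]. /tobapugediguiz/ → tovafugeziguiz.
Rule 3 (intervocalic voicing): /f/ is a voiceless obstruent between vowels /a/ and /u/, so it voices to [v]. /tovafugeziguiz/ → tovavugeziguiz.
Rule 4 (intervocalic voicing): no segment meets the environment; /tovavugeziguiz/ is unchanged.
Rule 5 (final devoicing): /z/ is a voiced obstruent in word-final position, so it devoices to [s]. /tovavugeziguiz/ → tovavugeziguis.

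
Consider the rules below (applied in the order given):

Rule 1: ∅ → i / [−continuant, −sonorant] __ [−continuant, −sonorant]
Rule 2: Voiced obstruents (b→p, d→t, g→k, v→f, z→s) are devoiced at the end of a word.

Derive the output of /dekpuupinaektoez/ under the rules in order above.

Rule 1 (stop-cluster i-epenthesis): /k/ and /p/ form a stop–stop cluster, so [i] is inserted between them. /k/ and /t/ form a stop–stop cluster, so [i] is inserted between them. /dekpuupinaektoez/ → dekipuupinaekitoez.
Rule 2 (final devoicing): /z/ is a voiced obstruent in word-final position, so it devoices to [s]. /dekipuupinaekitoez/ → dekipuupinaekitoes.

dekipuupinaekitoes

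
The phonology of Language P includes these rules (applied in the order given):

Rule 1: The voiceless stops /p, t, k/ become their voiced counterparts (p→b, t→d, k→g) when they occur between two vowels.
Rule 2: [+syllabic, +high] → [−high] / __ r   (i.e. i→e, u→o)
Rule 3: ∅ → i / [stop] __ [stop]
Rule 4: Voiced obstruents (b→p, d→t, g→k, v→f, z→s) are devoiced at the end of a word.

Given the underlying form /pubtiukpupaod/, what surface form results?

Rule 1 (intervocalic voicing): /p/ is a voiceless stop between vowels /u/ and /a/, so it voices to [b]. /pubtiukpupaod/ → pubtiukpubaod.
Rule 2 (pre-rhotic lowering): no segment meets the environment; /pubtiukpubaod/ is unchanged.
Rule 3 (stop-cluster i-epenthesis): /b/ and /t/ form a stop–stop cluster, so [i] is inserted between them. /k/ and /p/ form a stop–stop cluster, so [i] is inserted between them. /pubtiukpubaod/ → pubitiukipubaod.
Rule 4 (final devoicing): /d/ is a voiced obstruent in word-final position, so it devoices to [t]. /pubitiukipubaod/ → pubitiukipubaot.

pubitiukipubaot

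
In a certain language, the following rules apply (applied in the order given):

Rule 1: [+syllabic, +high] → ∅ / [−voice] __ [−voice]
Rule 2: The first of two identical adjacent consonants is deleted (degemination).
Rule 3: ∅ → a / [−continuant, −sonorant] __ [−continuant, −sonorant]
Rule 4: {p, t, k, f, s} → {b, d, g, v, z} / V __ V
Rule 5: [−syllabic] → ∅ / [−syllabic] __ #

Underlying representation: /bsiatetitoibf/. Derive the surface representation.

bsiadedoib

Rule 1 (high vowel syncope): /i/ is a high vowel flanked by voiceless consonants /t/ and /t/, so it deletes. /bsiatetitoibf/ → bsiatettoibf.
Rule 2 (degemination): /tt/ is a geminate; the first /t/ deletes. /bsiatettoibf/ → bsiatetoibf.
Rule 3 (stop-cluster a-epenthesis): no segment meets the environment; /bsiatetoibf/ is unchanged.
Rule 4 (intervocalic voicing): /t/ is a voiceless obstruent between vowels /a/ and /e/, so it voices to [d]. /t/ is a voiceless obstruent between vowels /e/ and /o/, so it voices to [d]. /bsiatetoibf/ → bsiadedoibf.
Rule 5 (final cluster simplification): /f/ is the second consonant of a word-final cluster /bf/, so it deletes. /bsiadedoibf/ → bsiadedoib.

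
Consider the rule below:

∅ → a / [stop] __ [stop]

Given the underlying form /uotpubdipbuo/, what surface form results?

/t/ and /p/ form a stop–stop cluster, so [a] is inserted between them.
/b/ and /d/ form a stop–stop cluster, so [a] is inserted between them.
/p/ and /b/ form a stop–stop cluster, so [a] is inserted between them.
Surface form: [uotapubadipabuo].

uotapubadipabuo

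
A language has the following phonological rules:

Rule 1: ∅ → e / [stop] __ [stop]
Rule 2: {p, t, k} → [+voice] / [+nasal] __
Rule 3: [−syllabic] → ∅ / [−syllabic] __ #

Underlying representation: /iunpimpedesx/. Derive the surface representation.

iunbimbedes

Rule 1 (stop-cluster e-epenthesis): no segment meets the environment; /iunpimpedesx/ is unchanged.
Rule 2 (post-nasal voicing): /p/ is a voiceless stop immediately after the nasal /n/, so it voices to [b]. /p/ is a voiceless stop immediately after the nasal /m/, so it voices to [b]. /iunpimpedesx/ → iunbimbedesx.
Rule 3 (final cluster simplification): /x/ is the second consonant of a word-final cluster /sx/, so it deletes. /iunbimbedesx/ → iunbimbedes.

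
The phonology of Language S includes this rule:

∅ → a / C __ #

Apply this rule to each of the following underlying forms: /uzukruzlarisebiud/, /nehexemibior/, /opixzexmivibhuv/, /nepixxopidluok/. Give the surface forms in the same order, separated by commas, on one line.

/uzukruzlarisebiud/: the form ends in the consonant /d/, so [a] is inserted word-finally. → [uzukruzlarisebiuda].
/nehexemibior/: the form ends in the consonant /r/, so [a] is inserted word-finally. → [nehexemibiora].
/opixzexmivibhuv/: the form ends in the consonant /v/, so [a] is inserted word-finally. → [opixzexmivibhuva].
/nepixxopidluok/: the form ends in the consonant /k/, so [a] is inserted word-finally. → [nepixxopidluoka].

uzukruzlarisebiuda, nehexemibiora, opixzexmivibhuva, nepixxopidluoka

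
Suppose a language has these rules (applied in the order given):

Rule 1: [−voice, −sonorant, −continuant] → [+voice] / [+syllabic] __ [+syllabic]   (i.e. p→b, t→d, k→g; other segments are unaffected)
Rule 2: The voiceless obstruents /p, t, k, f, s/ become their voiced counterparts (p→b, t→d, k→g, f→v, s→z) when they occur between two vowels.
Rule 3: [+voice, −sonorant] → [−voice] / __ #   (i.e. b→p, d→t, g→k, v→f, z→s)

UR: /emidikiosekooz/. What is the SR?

emidigiozegoos

Rule 1 (intervocalic voicing): /k/ is a voiceless stop between vowels /i/ and /i/, so it voices to [g]. /k/ is a voiceless stop between vowels /e/ and /o/, so it voices to [g]. /emidikiosekooz/ → emidigiosegooz.
Rule 2 (intervocalic voicing): /s/ is a voiceless obstruent between vowels /o/ and /e/, so it voices to [z]. /emidigiosegooz/ → emidigiozegooz.
Rule 3 (final devoicing): /z/ is a voiced obstruent in word-final position, so it devoices to [s]. /emidigiozegooz/ → emidigiozegoos.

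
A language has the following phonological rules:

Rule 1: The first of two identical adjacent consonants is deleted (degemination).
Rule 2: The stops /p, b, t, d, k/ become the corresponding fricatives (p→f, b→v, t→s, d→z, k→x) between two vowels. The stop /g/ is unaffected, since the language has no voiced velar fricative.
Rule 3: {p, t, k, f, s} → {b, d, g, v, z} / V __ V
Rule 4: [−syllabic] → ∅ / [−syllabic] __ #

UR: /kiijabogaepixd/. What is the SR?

kiijavogaevix

Rule 1 (degemination): no segment meets the environment; /kiijabogaepixd/ is unchanged.
Rule 2 (intervocalic spirantization): /b/ is a stop between vowels /a/ and /o/, so it spirantizes to the fricative [v]. /p/ is a stop between vowels /e/ and /i/, so it spirantizes to the fricative [f]. /kiijabogaepixd/ → kiijavogaefixd.
Rule 3 (intervocalic voicing): /f/ is a voiceless obstruent between vowels /e/ and /i/, so it voices to [v]. /kiijavogaefixd/ → kiijavogaevixd.
Rule 4 (final cluster simplification): /d/ is the second consonant of a word-final cluster /xd/, so it deletes. /kiijavogaevixd/ → kiijavogaevix.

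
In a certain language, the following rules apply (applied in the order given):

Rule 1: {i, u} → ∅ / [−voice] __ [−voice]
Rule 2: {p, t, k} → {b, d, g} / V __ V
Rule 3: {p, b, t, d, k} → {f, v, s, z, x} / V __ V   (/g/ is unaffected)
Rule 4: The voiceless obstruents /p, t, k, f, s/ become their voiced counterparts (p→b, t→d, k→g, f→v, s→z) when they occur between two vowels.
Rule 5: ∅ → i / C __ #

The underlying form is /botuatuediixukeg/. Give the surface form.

bozuazueziixkegi

Rule 1 (high vowel syncope): /u/ is a high vowel flanked by voiceless consonants /x/ and /k/, so it deletes. /botuatuediixukeg/ → botuatuediixkeg.
Rule 2 (intervocalic voicing): /t/ is a voiceless stop between vowels /o/ and /u/, so it voices to [d]. /t/ is a voiceless stop between vowels /a/ and /u/, so it voices to [d]. /botuatuediixkeg/ → boduaduediixkeg.
Rule 3 (intervocalic spirantization): /d/ is a stop between vowels /o/ and /u/, so it spirantizes to the fricative [z]. /d/ is a stop between vowels /a/ and /u/, so it spirantizes to the fricative [z]. /d/ is a stop between vowels /e/ and /i/, so it spirantizes to the fricative [z]. /boduaduediixkeg/ → bozuazueziixkeg.
Rule 4 (intervocalic voicing): no segment meets the environment; /bozuazueziixkeg/ is unchanged.
Rule 5 (final i-epenthesis): the form ends in the consonant /g/, so [i] is inserted word-finally. /bozuazueziixkeg/ → bozuazueziixkegi.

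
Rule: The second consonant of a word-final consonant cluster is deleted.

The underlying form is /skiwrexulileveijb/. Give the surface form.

skiwrexulileveij

/b/ is the second consonant of a word-final cluster /jb/, so it deletes.
The other instances of /s/, /k/, /w/, /r/, /x/, /l/, /v/, /j/ do not occur in the required environment and remain unchanged.
Surface form: [skiwrexulileveij].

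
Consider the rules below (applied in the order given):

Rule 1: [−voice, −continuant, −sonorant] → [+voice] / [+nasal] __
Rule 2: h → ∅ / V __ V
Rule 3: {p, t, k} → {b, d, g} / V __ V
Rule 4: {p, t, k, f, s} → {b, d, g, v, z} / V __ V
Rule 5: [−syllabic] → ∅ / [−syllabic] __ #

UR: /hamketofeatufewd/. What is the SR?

Rule 1 (post-nasal voicing): /k/ is a voiceless stop immediately after the nasal /m/, so it voices to [g]. /hamketofeatufewd/ → hamgetofeatufewd.
Rule 2 (intervocalic h-deletion): no segment meets the environment; /hamgetofeatufewd/ is unchanged.
Rule 3 (intervocalic voicing): /t/ is a voiceless stop between vowels /e/ and /o/, so it voices to [d]. /t/ is a voiceless stop between vowels /a/ and /u/, so it voices to [d]. /hamgetofeatufewd/ → hamgedofeadufewd.
Rule 4 (intervocalic voicing): /f/ is a voiceless obstruent between vowels /o/ and /e/, so it voices to [v]. /f/ is a voiceless obstruent between vowels /u/ and /e/, so it voices to [v]. /hamgedofeadufewd/ → hamgedoveaduvewd.
Rule 5 (final cluster simplification): /d/ is the second consonant of a word-final cluster /wd/, so it deletes. /hamgedoveaduvewd/ → hamgedoveaduvew.

hamgedoveaduvew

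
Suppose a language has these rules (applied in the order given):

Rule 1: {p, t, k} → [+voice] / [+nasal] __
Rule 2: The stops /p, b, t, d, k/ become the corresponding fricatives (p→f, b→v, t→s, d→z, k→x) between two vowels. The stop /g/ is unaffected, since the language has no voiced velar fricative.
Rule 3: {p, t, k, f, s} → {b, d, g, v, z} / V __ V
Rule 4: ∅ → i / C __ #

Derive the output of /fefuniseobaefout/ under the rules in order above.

fevunizeovaevouti

Rule 1 (post-nasal voicing): no segment meets the environment; /fefuniseobaefout/ is unchanged.
Rule 2 (intervocalic spirantization): /b/ is a stop between vowels /o/ and /a/, so it spirantizes to the fricative [v]. /fefuniseobaefout/ → fefuniseovaefout.
Rule 3 (intervocalic voicing): /f/ is a voiceless obstruent between vowels /e/ and /u/, so it voices to [v]. /s/ is a voiceless obstruent between vowels /i/ and /e/, so it voices to [z]. /f/ is a voiceless obstruent between vowels /e/ and /o/, so it voices to [v]. /fefuniseovaefout/ → fevunizeovaevout.
Rule 4 (final i-epenthesis): the form ends in the consonant /t/, so [i] is inserted word-finally. /fevunizeovaevout/ → fevunizeovaevouti.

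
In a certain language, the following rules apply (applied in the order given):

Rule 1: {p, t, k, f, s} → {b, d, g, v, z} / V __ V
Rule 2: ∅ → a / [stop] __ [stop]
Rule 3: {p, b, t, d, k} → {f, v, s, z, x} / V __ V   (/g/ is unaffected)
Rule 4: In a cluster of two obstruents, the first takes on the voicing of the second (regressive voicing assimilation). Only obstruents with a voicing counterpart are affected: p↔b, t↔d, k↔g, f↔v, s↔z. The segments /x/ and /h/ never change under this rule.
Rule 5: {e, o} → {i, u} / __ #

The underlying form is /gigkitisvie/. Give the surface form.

Rule 1 (intervocalic voicing): /t/ is a voiceless obstruent between vowels /i/ and /i/, so it voices to [d]. /gigkitisvie/ → gigkidisvie.
Rule 2 (stop-cluster a-epenthesis): /g/ and /k/ form a stop–stop cluster, so [a] is inserted between them. /gigkidisvie/ → gigakidisvie.
Rule 3 (intervocalic spirantization): /k/ is a stop between vowels /a/ and /i/, so it spirantizes to the fricative [x]. /d/ is a stop between vowels /i/ and /i/, so it spirantizes to the fricative [z]. /gigakidisvie/ → gigaxizisvie.
Rule 4 (regressive voicing assimilation): /s/ precedes the voiced obstruent /v/, so it voices to [z] by assimilation. /gigaxizisvie/ → gigaxizizvie.
Rule 5 (final vowel raising): /e/ is a mid vowel in word-final position, so it raises to [i]. /gigaxizizvie/ → gigaxizizvii.

gigaxizizvii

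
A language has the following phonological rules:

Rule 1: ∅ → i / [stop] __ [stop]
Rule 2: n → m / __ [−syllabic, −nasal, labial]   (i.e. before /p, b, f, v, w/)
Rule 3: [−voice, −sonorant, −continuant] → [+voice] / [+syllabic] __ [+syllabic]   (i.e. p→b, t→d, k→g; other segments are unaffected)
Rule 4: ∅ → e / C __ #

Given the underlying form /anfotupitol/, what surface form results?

Rule 1 (stop-cluster i-epenthesis): no segment meets the environment; /anfotupitol/ is unchanged.
Rule 2 (nasal place assimilation): /n/ precedes the labial consonant /f/, so it assimilates in place to [m]. /anfotupitol/ → amfotupitol.
Rule 3 (intervocalic voicing): /t/ is a voiceless stop between vowels /o/ and /u/, so it voices to [d]. /p/ is a voiceless stop between vowels /u/ and /i/, so it voices to [b]. /t/ is a voiceless stop between vowels /i/ and /o/, so it voices to [d]. /amfotupitol/ → amfodubidol.
Rule 4 (final e-epenthesis): the form ends in the consonant /l/, so [e] is inserted word-finally. /amfodubidol/ → amfodubidole.

amfodubidole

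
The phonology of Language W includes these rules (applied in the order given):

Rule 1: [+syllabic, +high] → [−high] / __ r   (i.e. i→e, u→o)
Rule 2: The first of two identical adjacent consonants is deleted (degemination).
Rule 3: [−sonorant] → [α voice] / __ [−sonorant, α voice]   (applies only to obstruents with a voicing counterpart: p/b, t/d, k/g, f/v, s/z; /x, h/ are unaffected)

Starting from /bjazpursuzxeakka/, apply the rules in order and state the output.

bjasporsusxeaka

Rule 1 (pre-rhotic lowering): /u/ is a high vowel immediately before /r/, so it lowers to [o]. /bjazpursuzxeakka/ → bjazporsuzxeakka.
Rule 2 (degemination): /kk/ is a geminate; the first /k/ deletes. /bjazporsuzxeakka/ → bjazporsuzxeaka.
Rule 3 (regressive voicing assimilation): /z/ precedes the voiceless obstruent /p/, so it devoices to [s] by assimilation. /z/ precedes the voiceless obstruent /x/, so it devoices to [s] by assimilation. /bjazporsuzxeaka/ → bjasporsusxeaka.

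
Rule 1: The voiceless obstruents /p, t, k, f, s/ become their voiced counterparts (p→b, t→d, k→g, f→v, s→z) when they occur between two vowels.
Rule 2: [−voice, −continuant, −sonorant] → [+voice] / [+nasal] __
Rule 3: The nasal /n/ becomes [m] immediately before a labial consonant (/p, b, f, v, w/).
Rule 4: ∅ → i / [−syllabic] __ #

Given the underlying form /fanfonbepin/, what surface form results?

Rule 1 (intervocalic voicing): /p/ is a voiceless obstruent between vowels /e/ and /i/, so it voices to [b]. /fanfonbepin/ → fanfonbebin.
Rule 2 (post-nasal voicing): no segment meets the environment; /fanfonbebin/ is unchanged.
Rule 3 (nasal place assimilation): /n/ precedes the labial consonant /f/, so it assimilates in place to [m]. /n/ precedes the labial consonant /b/, so it assimilates in place to [m]. /fanfonbebin/ → famfombebin.
Rule 4 (final i-epenthesis): the form ends in the consonant /n/, so [i] is inserted word-finally. /famfombebin/ → famfombebini.

famfombebini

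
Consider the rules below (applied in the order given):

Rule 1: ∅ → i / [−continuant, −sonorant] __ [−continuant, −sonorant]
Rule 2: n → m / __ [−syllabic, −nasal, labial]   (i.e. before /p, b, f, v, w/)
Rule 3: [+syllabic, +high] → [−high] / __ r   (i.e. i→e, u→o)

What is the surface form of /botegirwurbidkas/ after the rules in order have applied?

botegerworbidikas

Rule 1 (stop-cluster i-epenthesis): /d/ and /k/ form a stop–stop cluster, so [i] is inserted between them. /botegirwurbidkas/ → botegirwurbidikas.
Rule 2 (nasal place assimilation): no segment meets the environment; /botegirwurbidikas/ is unchanged.
Rule 3 (pre-rhotic lowering): /i/ is a high vowel immediately before /r/, so it lowers to [e]. /u/ is a high vowel immediately before /r/, so it lowers to [o]. /botegirwurbidikas/ → botegerworbidikas.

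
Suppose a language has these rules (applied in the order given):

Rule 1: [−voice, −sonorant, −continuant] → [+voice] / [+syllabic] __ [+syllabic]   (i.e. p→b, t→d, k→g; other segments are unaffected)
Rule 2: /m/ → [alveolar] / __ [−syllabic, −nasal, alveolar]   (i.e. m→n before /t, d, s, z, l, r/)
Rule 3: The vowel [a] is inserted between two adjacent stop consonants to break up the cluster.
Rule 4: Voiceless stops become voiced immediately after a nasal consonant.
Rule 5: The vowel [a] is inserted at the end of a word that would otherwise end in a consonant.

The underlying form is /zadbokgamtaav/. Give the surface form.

Rule 1 (intervocalic voicing): no segment meets the environment; /zadbokgamtaav/ is unchanged.
Rule 2 (nasal place assimilation): /m/ precedes the alveolar consonant /t/, so it assimilates in place to [n]. /zadbokgamtaav/ → zadbokgantaav.
Rule 3 (stop-cluster a-epenthesis): /d/ and /b/ form a stop–stop cluster, so [a] is inserted between them. /k/ and /g/ form a stop–stop cluster, so [a] is inserted between them. /zadbokgantaav/ → zadabokagantaav.
Rule 4 (post-nasal voicing): /t/ is a voiceless stop immediately after the nasal /n/, so it voices to [d]. /zadabokagantaav/ → zadabokagandaav.
Rule 5 (final a-epenthesis): the form ends in the consonant /v/, so [a] is inserted word-finally. /zadabokagandaav/ → zadabokagandaava.

zadabokagandaava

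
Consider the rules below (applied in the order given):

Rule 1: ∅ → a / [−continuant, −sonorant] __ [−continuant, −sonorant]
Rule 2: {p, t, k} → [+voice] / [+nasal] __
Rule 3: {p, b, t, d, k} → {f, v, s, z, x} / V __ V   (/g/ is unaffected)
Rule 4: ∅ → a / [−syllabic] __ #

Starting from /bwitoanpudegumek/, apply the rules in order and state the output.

Rule 1 (stop-cluster a-epenthesis): no segment meets the environment; /bwitoanpudegumek/ is unchanged.
Rule 2 (post-nasal voicing): /p/ is a voiceless stop immediately after the nasal /n/, so it voices to [b]. /bwitoanpudegumek/ → bwitoanbudegumek.
Rule 3 (intervocalic spirantization): /t/ is a stop between vowels /i/ and /o/, so it spirantizes to the fricative [s]. /d/ is a stop between vowels /u/ and /e/, so it spirantizes to the fricative [z]. /bwitoanbudegumek/ → bwisoanbuzegumek.
Rule 4 (final a-epenthesis): the form ends in the consonant /k/, so [a] is inserted word-finally. /bwisoanbuzegumek/ → bwisoanbuzegumeka.

bwisoanbuzegumeka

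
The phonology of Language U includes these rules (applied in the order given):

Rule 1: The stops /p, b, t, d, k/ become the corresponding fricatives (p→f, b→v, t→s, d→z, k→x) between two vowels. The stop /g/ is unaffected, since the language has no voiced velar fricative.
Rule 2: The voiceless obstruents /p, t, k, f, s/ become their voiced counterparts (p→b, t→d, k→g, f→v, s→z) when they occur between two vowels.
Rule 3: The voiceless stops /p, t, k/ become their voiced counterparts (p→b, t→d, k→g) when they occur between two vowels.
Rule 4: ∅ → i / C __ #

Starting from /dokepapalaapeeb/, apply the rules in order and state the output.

doxevavalaaveebi

Rule 1 (intervocalic spirantization): /k/ is a stop between vowels /o/ and /e/, so it spirantizes to the fricative [x]. /p/ is a stop between vowels /e/ and /a/, so it spirantizes to the fricative [f]. /p/ is a stop between vowels /a/ and /a/, so it spirantizes to the fricative [f]. /p/ is a stop between vowels /a/ and /e/, so it spirantizes to the fricative [f]. /dokepapalaapeeb/ → doxefafalaafeeb.
Rule 2 (intervocalic voicing): /f/ is a voiceless obstruent between vowels /e/ and /a/, so it voices to [v]. /f/ is a voiceless obstruent between vowels /a/ and /a/, so it voices to [v]. /f/ is a voiceless obstruent between vowels /a/ and /e/, so it voices to [v]. /doxefafalaafeeb/ → doxevavalaaveeb.
Rule 3 (intervocalic voicing): no segment meets the environment; /doxevavalaaveeb/ is unchanged.
Rule 4 (final i-epenthesis): the form ends in the consonant /b/, so [i] is inserted word-finally. /doxevavalaaveeb/ → doxevavalaaveebi.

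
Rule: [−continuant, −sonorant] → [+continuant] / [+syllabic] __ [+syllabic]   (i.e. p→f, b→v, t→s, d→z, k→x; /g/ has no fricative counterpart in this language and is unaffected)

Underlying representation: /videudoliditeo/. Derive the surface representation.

/d/ is a stop between vowels /i/ and /e/, so it spirantizes to the fricative [z].
/d/ is a stop between vowels /u/ and /o/, so it spirantizes to the fricative [z].
/d/ is a stop between vowels /i/ and /i/, so it spirantizes to the fricative [z].
/t/ is a stop between vowels /i/ and /e/, so it spirantizes to the fricative [s].
Surface form: [vizeuzoliziseo].

vizeuzoliziseo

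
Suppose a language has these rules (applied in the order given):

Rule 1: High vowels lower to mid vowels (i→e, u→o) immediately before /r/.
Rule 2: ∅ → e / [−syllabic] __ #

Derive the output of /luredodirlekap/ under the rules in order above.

loredoderlekape

Rule 1 (pre-rhotic lowering): /u/ is a high vowel immediately before /r/, so it lowers to [o]. /i/ is a high vowel immediately before /r/, so it lowers to [e]. /luredodirlekap/ → loredoderlekap.
Rule 2 (final e-epenthesis): the form ends in the consonant /p/, so [e] is inserted word-finally. /loredoderlekap/ → loredoderlekape.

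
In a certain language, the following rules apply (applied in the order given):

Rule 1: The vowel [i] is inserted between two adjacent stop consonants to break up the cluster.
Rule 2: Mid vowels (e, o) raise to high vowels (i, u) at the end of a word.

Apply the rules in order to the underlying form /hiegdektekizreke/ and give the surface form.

Rule 1 (stop-cluster i-epenthesis): /g/ and /d/ form a stop–stop cluster, so [i] is inserted between them. /k/ and /t/ form a stop–stop cluster, so [i] is inserted between them. /hiegdektekizreke/ → hiegidekitekizreke.
Rule 2 (final vowel raising): /e/ is a mid vowel in word-final position, so it raises to [i]. /hiegidekitekizreke/ → hiegidekitekizreki.

hiegidekitekizreki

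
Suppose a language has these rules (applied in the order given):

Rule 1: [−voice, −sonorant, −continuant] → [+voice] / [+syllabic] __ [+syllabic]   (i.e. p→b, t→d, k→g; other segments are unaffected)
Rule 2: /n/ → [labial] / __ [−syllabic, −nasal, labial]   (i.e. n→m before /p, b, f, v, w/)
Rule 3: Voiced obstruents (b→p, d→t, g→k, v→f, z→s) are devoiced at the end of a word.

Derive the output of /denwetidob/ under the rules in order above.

Rule 1 (intervocalic voicing): /t/ is a voiceless stop between vowels /e/ and /i/, so it voices to [d]. /denwetidob/ → denwedidob.
Rule 2 (nasal place assimilation): /n/ precedes the labial consonant /w/, so it assimilates in place to [m]. /denwedidob/ → demwedidob.
Rule 3 (final devoicing): /b/ is a voiced obstruent in word-final position, so it devoices to [p]. /demwedidob/ → demwedidop.

demwedidop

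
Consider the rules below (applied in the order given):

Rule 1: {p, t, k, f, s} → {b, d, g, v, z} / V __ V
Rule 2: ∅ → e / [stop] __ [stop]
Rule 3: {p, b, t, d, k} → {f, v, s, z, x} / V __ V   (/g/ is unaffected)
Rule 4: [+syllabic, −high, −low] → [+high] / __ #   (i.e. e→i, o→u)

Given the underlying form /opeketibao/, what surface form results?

Rule 1 (intervocalic voicing): /p/ is a voiceless obstruent between vowels /o/ and /e/, so it voices to [b]. /k/ is a voiceless obstruent between vowels /e/ and /e/, so it voices to [g]. /t/ is a voiceless obstruent between vowels /e/ and /i/, so it voices to [d]. /opeketibao/ → obegedibao.
Rule 2 (stop-cluster e-epenthesis): no segment meets the environment; /obegedibao/ is unchanged.
Rule 3 (intervocalic spirantization): /b/ is a stop between vowels /o/ and /e/, so it spirantizes to the fricative [v]. /d/ is a stop between vowels /e/ and /i/, so it spirantizes to the fricative [z]. /b/ is a stop between vowels /i/ and /a/, so it spirantizes to the fricative [v]. /obegedibao/ → ovegezivao.
Rule 4 (final vowel raising): /o/ is a mid vowel in word-final position, so it raises to [u]. /ovegezivao/ → ovegezivau.

ovegezivau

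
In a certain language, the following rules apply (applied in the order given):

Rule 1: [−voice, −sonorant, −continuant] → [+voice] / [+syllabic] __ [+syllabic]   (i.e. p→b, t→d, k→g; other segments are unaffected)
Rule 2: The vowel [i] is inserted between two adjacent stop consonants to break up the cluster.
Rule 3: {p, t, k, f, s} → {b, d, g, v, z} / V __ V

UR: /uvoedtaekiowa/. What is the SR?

uvoedidaegiowa

Rule 1 (intervocalic voicing): /k/ is a voiceless stop between vowels /e/ and /i/, so it voices to [g]. /uvoedtaekiowa/ → uvoedtaegiowa.
Rule 2 (stop-cluster i-epenthesis): /d/ and /t/ form a stop–stop cluster, so [i] is inserted between them. /uvoedtaegiowa/ → uvoeditaegiowa.
Rule 3 (intervocalic voicing): /t/ is a voiceless obstruent between vowels /i/ and /a/, so it voices to [d]. /uvoeditaegiowa/ → uvoedidaegiowa.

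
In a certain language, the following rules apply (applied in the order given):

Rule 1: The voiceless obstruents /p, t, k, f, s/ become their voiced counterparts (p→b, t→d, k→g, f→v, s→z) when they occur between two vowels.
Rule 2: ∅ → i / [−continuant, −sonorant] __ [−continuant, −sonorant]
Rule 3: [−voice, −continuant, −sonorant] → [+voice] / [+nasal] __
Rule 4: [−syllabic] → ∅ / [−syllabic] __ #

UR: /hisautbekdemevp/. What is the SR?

Rule 1 (intervocalic voicing): /s/ is a voiceless obstruent between vowels /i/ and /a/, so it voices to [z]. /hisautbekdemevp/ → hizautbekdemevp.
Rule 2 (stop-cluster i-epenthesis): /t/ and /b/ form a stop–stop cluster, so [i] is inserted between them. /k/ and /d/ form a stop–stop cluster, so [i] is inserted between them. /hizautbekdemevp/ → hizautibekidemevp.
Rule 3 (post-nasal voicing): no segment meets the environment; /hizautibekidemevp/ is unchanged.
Rule 4 (final cluster simplification): /p/ is the second consonant of a word-final cluster /vp/, so it deletes. /hizautibekidemevp/ → hizautibekidemev.

hizautibekidemev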